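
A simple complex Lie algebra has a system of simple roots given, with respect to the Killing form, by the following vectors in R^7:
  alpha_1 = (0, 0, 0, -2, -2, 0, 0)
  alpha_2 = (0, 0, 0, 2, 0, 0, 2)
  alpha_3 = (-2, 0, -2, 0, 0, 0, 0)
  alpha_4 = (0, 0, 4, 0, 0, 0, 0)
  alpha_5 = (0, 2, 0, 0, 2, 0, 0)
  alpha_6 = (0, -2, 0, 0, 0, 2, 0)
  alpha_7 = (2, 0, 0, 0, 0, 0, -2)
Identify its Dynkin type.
Compute the Cartan integers a_ij = 2(alpha_i, alpha_j)/(alpha_j, alpha_j); the resulting 7x7 Cartan matrix is
[[2, -1, 0, 0, -1, 0, 0], [-1, 2, 0, 0, 0, 0, -1], [0, 0, 2, -1, 0, 0, -1], [0, 0, -2, 2, 0, 0, 0], [-1, 0, 0, 0, 2, -1, 0], [0, 0, 0, 0, -1, 2, 0], [0, -1, -1, 0, 0, 0, 2]].
The roots have two lengths (squared-length ratio 2:1); the short ones are alpha_{1,2,3,5,6,7}. The associated Dynkin diagram is a chain of 7 nodes with a double edge at one end; the terminal node there is the unique long simple root (C_7), so the type is C_7 (the algebra sp(14)).

C7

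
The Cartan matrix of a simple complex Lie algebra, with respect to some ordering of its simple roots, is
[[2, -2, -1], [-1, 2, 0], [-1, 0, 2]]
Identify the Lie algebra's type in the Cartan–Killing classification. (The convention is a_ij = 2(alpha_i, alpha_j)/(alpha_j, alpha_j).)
B_3 (so(7))

The matrix has rank 3 with 2's on the diagonal. Reading the off-diagonal entries as Dynkin edges (a single edge where a_ij = a_ji = -1; a double or triple edge where a_ij * a_ji = 2 or 3), the diagram is a chain of 3 nodes with a double edge at one end; the terminal node there is the unique short simple root (B_3). One simple-root ordering that puts it in standard form is (alpha_3, alpha_1, alpha_2). So the algebra is type B_3, i.e. so(7).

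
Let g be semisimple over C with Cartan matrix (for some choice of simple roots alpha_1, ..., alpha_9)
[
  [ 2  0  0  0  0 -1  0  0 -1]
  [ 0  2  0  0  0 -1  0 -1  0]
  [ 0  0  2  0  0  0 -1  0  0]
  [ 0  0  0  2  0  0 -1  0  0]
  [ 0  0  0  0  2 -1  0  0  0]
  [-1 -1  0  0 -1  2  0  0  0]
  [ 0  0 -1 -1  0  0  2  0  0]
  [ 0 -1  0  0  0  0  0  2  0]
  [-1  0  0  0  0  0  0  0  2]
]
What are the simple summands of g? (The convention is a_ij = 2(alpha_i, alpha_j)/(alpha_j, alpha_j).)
A3 + E6

The diagram associated to this matrix has two connected components: the simple roots {alpha_3, alpha_4, alpha_7} form a chain of 3 nodes with single edges (A_3), and {alpha_1, alpha_2, alpha_5, alpha_6, alpha_8, alpha_9} form a chain of 5 nodes with one extra node attached to the third node from one end (E_6). A semisimple Lie algebra decomposes uniquely as the direct sum of simple ideals, one per connected component of its Dynkin diagram, so g ≅ A_3 ⊕ E_6 (dimension 15 + 78 = 93).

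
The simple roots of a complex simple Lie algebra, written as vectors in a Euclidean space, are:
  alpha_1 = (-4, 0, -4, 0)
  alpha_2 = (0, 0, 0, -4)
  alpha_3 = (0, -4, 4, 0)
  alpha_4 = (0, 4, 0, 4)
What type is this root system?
Compute the Cartan integers a_ij = 2(alpha_i, alpha_j)/(alpha_j, alpha_j); the resulting 4x4 Cartan matrix is
[[2, 0, -1, 0], [0, 2, 0, -1], [-1, 0, 2, -1], [0, -2, -1, 2]].
The roots have two lengths (squared-length ratio 2:1); the short ones are alpha_{2}. The associated Dynkin diagram is a chain of 4 nodes with a double edge at one end; the terminal node there is the unique short simple root (B_4), so the type is B_4 (the algebra so(9)).

B4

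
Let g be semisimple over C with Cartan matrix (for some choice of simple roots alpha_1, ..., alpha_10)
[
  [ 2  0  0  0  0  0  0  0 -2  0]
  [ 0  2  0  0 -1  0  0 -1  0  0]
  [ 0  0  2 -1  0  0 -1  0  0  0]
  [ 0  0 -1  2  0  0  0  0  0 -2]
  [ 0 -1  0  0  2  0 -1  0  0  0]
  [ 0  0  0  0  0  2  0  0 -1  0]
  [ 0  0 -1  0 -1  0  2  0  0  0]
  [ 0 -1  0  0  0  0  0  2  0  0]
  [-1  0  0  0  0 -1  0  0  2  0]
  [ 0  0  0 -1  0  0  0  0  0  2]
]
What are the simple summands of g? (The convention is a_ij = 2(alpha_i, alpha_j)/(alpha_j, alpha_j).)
type B_7 ⊕ type C_3

The diagram associated to this matrix has two connected components: the simple roots {alpha_2, alpha_3, alpha_4, alpha_5, alpha_7, alpha_8, alpha_10} form a chain of 7 nodes with a double edge at one end; the terminal node there is the unique short simple root (B_7), and {alpha_1, alpha_6, alpha_9} form a chain of 3 nodes with a double edge at one end; the terminal node there is the unique long simple root (C_3). A semisimple Lie algebra decomposes uniquely as the direct sum of simple ideals, one per connected component of its Dynkin diagram, so g ≅ B_7 ⊕ C_3 (dimension 105 + 21 = 126).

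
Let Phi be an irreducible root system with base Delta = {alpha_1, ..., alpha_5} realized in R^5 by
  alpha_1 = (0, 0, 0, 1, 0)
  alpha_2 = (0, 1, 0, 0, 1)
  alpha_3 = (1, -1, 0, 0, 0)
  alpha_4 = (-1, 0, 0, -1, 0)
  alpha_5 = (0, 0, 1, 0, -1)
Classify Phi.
B5

Compute the Cartan integers a_ij = 2(alpha_i, alpha_j)/(alpha_j, alpha_j); the resulting 5x5 Cartan matrix is
[[2, 0, 0, -1, 0], [0, 2, -1, 0, -1], [0, -1, 2, -1, 0], [-2, 0, -1, 2, 0], [0, -1, 0, 0, 2]].
The roots have two lengths (squared-length ratio 2:1); the short ones are alpha_{1}. The associated Dynkin diagram is a chain of 5 nodes with a double edge at one end; the terminal node there is the unique short simple root (B_5), so the type is B_5 (the algebra so(11)).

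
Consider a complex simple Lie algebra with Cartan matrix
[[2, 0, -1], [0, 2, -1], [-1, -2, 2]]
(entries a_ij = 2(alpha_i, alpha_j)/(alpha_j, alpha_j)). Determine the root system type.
type B_3

The matrix has rank 3 with 2's on the diagonal. Reading the off-diagonal entries as Dynkin edges (a single edge where a_ij = a_ji = -1; a double or triple edge where a_ij * a_ji = 2 or 3), the diagram is a chain of 3 nodes with a double edge at one end; the terminal node there is the unique short simple root (B_3). One simple-root ordering that puts it in standard form is (alpha_1, alpha_3, alpha_2). So the algebra is type B_3, i.e. so(7).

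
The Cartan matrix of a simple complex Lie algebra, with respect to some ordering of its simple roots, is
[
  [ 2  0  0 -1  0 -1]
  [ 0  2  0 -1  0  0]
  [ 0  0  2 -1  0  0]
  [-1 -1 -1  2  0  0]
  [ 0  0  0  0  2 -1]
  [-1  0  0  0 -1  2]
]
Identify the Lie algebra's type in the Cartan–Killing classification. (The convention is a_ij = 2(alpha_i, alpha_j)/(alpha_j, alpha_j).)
type D_6

The matrix has rank 6 with 2's on the diagonal. Reading the off-diagonal entries as Dynkin edges (a single edge where a_ij = a_ji = -1; a double or triple edge where a_ij * a_ji = 2 or 3), the diagram is a chain of 4 nodes with a fork of two nodes at one end (D_6). One simple-root ordering that puts it in standard form is (alpha_5, alpha_6, alpha_1, alpha_4, alpha_2, alpha_3). So the algebra is type D_6, i.e. so(12).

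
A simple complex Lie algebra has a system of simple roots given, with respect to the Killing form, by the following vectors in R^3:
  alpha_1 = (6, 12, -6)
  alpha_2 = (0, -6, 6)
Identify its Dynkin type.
Compute the Cartan integers a_ij = 2(alpha_i, alpha_j)/(alpha_j, alpha_j); the resulting 2x2 Cartan matrix is
[[2, -3], [-1, 2]].
The roots have two lengths (squared-length ratio 3:1); the short ones are alpha_{2}. The associated Dynkin diagram is two nodes joined by a triple edge (G_2), so the type is G_2.

G_2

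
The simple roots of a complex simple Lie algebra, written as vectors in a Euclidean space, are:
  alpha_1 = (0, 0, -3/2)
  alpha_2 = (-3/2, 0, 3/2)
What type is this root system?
B2

Compute the Cartan integers a_ij = 2(alpha_i, alpha_j)/(alpha_j, alpha_j); the resulting 2x2 Cartan matrix is
[[2, -1], [-2, 2]].
The roots have two lengths (squared-length ratio 2:1); the short ones are alpha_{1}. The associated Dynkin diagram is a chain of 2 nodes with a double edge at one end; the terminal node there is the unique short simple root (B_2), so the type is B_2 (the algebra so(5)).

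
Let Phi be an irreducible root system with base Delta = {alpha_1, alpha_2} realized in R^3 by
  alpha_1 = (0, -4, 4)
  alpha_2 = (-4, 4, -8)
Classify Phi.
Compute the Cartan integers a_ij = 2(alpha_i, alpha_j)/(alpha_j, alpha_j); the resulting 2x2 Cartan matrix is
[[2, -1], [-3, 2]].
The roots have two lengths (squared-length ratio 3:1); the short ones are alpha_{1}. The associated Dynkin diagram is two nodes joined by a triple edge (G_2), so the type is G_2.

type G_2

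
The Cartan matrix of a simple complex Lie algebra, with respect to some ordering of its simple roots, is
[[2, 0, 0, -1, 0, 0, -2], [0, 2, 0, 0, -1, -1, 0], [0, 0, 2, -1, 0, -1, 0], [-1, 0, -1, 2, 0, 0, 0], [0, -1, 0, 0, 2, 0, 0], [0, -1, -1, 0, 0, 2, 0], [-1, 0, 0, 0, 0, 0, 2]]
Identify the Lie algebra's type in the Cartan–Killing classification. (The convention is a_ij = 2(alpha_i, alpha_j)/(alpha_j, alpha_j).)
B_7

The matrix has rank 7 with 2's on the diagonal. Reading the off-diagonal entries as Dynkin edges (a single edge where a_ij = a_ji = -1; a double or triple edge where a_ij * a_ji = 2 or 3), the diagram is a chain of 7 nodes with a double edge at one end; the terminal node there is the unique short simple root (B_7). One simple-root ordering that puts it in standard form is (alpha_5, alpha_2, alpha_6, alpha_3, alpha_4, alpha_1, alpha_7). So the algebra is type B_7, i.e. so(15).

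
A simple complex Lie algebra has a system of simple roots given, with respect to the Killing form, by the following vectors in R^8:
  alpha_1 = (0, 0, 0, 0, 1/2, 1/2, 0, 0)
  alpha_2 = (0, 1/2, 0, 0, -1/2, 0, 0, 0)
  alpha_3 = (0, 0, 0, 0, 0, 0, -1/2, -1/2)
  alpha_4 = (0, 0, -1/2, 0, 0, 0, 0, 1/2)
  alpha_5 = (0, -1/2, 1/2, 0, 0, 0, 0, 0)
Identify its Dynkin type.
A_5 (sl(6))

Compute the Cartan integers a_ij = 2(alpha_i, alpha_j)/(alpha_j, alpha_j); the resulting 5x5 Cartan matrix is
[[2, -1, 0, 0, 0], [-1, 2, 0, 0, -1], [0, 0, 2, -1, 0], [0, 0, -1, 2, -1], [0, -1, 0, -1, 2]].
All simple roots have the same length, so the diagram is simply laced. The associated Dynkin diagram is a chain of 5 nodes with single edges (A_5), so the type is A_5 (the algebra sl(6)).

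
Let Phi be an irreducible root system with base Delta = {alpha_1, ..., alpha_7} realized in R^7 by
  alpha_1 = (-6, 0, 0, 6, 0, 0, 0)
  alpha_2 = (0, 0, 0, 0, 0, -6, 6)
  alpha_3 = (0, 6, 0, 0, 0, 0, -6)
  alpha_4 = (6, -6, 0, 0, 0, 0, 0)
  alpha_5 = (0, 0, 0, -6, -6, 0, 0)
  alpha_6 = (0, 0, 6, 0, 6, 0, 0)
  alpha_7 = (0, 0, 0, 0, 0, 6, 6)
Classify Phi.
Compute the Cartan integers a_ij = 2(alpha_i, alpha_j)/(alpha_j, alpha_j); the resulting 7x7 Cartan matrix is
[[2, 0, 0, -1, -1, 0, 0], [0, 2, -1, 0, 0, 0, 0], [0, -1, 2, -1, 0, 0, -1], [-1, 0, -1, 2, 0, 0, 0], [-1, 0, 0, 0, 2, -1, 0], [0, 0, 0, 0, -1, 2, 0], [0, 0, -1, 0, 0, 0, 2]].
All simple roots have the same length, so the diagram is simply laced. The associated Dynkin diagram is a chain of 5 nodes with a fork of two nodes at one end (D_7), so the type is D_7 (the algebra so(14)).

D_7 (so(14))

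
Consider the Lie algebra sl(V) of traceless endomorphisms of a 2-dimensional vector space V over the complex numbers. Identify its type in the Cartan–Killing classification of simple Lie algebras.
This is sl(2), which has dimension 2^2 - 1 = 3 and rank 2 - 1 = 1 (a Cartan subalgebra is the diagonal traceless matrices). In the classification of classical Lie algebras, the special linear algebra sl(n+1) has type A_n; here n = 1, so the Dynkin diagram is a chain of 1 nodes with single edges (A_1). Hence the type is A_1.

A_1 (sl(2))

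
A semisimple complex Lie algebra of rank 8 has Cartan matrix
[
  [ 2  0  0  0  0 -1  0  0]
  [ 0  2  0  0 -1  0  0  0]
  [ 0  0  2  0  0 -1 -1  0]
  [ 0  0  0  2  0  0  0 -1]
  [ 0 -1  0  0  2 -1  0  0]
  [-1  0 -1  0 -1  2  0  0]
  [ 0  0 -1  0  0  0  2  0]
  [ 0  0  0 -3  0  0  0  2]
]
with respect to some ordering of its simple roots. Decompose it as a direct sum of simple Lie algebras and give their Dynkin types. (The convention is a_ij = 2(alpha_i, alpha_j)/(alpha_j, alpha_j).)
E_6 ⊕ G_2

The diagram associated to this matrix has two connected components: the simple roots {alpha_1, alpha_2, alpha_3, alpha_5, alpha_6, alpha_7} form a chain of 5 nodes with one extra node attached to the third node from one end (E_6), and {alpha_4, alpha_8} form two nodes joined by a triple edge (G_2). A semisimple Lie algebra decomposes uniquely as the direct sum of simple ideals, one per connected component of its Dynkin diagram, so g ≅ E_6 ⊕ G_2 (dimension 78 + 14 = 92).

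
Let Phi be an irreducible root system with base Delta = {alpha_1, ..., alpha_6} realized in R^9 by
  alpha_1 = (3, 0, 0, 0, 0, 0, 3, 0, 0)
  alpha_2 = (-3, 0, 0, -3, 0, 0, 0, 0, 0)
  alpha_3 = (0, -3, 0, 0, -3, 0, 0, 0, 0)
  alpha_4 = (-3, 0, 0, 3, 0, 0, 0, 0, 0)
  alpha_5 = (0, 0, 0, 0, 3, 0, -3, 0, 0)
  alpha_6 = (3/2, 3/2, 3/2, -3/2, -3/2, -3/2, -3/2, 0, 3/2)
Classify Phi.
Compute the Cartan integers a_ij = 2(alpha_i, alpha_j)/(alpha_j, alpha_j); the resulting 6x6 Cartan matrix is
[[2, -1, 0, -1, -1, 0], [-1, 2, 0, 0, 0, 0], [0, 0, 2, 0, -1, 0], [-1, 0, 0, 2, 0, -1], [-1, 0, -1, 0, 2, 0], [0, 0, 0, -1, 0, 2]].
All simple roots have the same length, so the diagram is simply laced. The associated Dynkin diagram is a chain of 5 nodes with one extra node attached to the third node from one end (E_6), so the type is E_6.

E_6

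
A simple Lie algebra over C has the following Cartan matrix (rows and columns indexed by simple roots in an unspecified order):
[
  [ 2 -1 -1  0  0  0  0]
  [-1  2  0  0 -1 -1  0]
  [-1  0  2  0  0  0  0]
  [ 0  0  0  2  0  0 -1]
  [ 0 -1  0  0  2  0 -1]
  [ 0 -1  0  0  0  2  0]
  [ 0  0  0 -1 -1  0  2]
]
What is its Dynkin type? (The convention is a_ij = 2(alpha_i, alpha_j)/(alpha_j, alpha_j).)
The matrix has rank 7 with 2's on the diagonal. Reading the off-diagonal entries as Dynkin edges (a single edge where a_ij = a_ji = -1; a double or triple edge where a_ij * a_ji = 2 or 3), the diagram is a chain of 6 nodes with one extra node attached to the third node from one end (E_7). One simple-root ordering that puts it in standard form is (alpha_3, alpha_6, alpha_1, alpha_2, alpha_5, alpha_7, alpha_4). So the algebra is type E_7.

E_7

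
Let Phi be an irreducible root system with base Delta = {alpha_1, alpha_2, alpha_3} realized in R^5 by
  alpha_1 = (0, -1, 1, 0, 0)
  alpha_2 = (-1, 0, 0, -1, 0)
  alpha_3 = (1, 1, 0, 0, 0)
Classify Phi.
Compute the Cartan integers a_ij = 2(alpha_i, alpha_j)/(alpha_j, alpha_j); the resulting 3x3 Cartan matrix is
[[2, 0, -1], [0, 2, -1], [-1, -1, 2]].
All simple roots have the same length, so the diagram is simply laced. The associated Dynkin diagram is a chain of 3 nodes with single edges (A_3), so the type is A_3 (the algebra sl(4)).

A3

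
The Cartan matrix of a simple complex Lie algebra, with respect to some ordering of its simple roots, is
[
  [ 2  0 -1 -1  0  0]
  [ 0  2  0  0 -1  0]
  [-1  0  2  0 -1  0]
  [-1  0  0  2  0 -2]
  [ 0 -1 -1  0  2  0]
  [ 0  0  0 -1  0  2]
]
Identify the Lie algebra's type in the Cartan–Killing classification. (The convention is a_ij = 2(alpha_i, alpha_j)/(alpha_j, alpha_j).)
The matrix has rank 6 with 2's on the diagonal. Reading the off-diagonal entries as Dynkin edges (a single edge where a_ij = a_ji = -1; a double or triple edge where a_ij * a_ji = 2 or 3), the diagram is a chain of 6 nodes with a double edge at one end; the terminal node there is the unique short simple root (B_6). One simple-root ordering that puts it in standard form is (alpha_2, alpha_5, alpha_3, alpha_1, alpha_4, alpha_6). So the algebra is type B_6, i.e. so(13).

type B_6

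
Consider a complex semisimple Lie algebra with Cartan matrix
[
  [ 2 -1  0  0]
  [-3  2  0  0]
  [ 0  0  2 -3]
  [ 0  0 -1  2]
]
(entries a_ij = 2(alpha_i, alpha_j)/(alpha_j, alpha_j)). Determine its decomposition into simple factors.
G2 + G2

The diagram associated to this matrix has two connected components: the simple roots {alpha_1, alpha_2} form two nodes joined by a triple edge (G_2), and {alpha_3, alpha_4} form two nodes joined by a triple edge (G_2). A semisimple Lie algebra decomposes uniquely as the direct sum of simple ideals, one per connected component of its Dynkin diagram, so g ≅ G_2 ⊕ G_2 (dimension 14 + 14 = 28).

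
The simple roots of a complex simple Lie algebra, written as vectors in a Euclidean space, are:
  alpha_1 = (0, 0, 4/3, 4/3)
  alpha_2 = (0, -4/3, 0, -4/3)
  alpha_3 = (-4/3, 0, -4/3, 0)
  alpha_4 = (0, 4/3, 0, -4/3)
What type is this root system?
D4

Compute the Cartan integers a_ij = 2(alpha_i, alpha_j)/(alpha_j, alpha_j); the resulting 4x4 Cartan matrix is
[[2, -1, -1, -1], [-1, 2, 0, 0], [-1, 0, 2, 0], [-1, 0, 0, 2]].
All simple roots have the same length, so the diagram is simply laced. The associated Dynkin diagram is a chain of 2 nodes with a fork of two nodes at one end (D_4), so the type is D_4 (the algebra so(8)).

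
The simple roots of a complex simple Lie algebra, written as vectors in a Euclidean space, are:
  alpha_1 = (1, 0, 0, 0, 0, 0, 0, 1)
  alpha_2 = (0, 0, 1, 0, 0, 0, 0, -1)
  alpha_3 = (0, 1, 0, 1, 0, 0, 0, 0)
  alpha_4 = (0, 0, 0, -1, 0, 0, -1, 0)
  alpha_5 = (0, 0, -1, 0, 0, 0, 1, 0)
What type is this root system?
Compute the Cartan integers a_ij = 2(alpha_i, alpha_j)/(alpha_j, alpha_j); the resulting 5x5 Cartan matrix is
[[2, -1, 0, 0, 0], [-1, 2, 0, 0, -1], [0, 0, 2, -1, 0], [0, 0, -1, 2, -1], [0, -1, 0, -1, 2]].
All simple roots have the same length, so the diagram is simply laced. The associated Dynkin diagram is a chain of 5 nodes with single edges (A_5), so the type is A_5 (the algebra sl(6)).

type A_5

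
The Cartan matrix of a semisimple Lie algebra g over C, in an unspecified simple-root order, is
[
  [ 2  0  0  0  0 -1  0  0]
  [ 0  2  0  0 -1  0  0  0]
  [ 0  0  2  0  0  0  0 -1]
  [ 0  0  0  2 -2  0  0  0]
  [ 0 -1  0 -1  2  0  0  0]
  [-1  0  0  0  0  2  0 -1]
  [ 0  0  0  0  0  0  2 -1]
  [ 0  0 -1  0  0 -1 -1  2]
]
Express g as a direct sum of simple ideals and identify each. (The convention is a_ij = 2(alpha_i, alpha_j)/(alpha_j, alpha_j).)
C_3 + D_5

The diagram associated to this matrix has two connected components: the simple roots {alpha_2, alpha_4, alpha_5} form a chain of 3 nodes with a double edge at one end; the terminal node there is the unique long simple root (C_3), and {alpha_1, alpha_3, alpha_6, alpha_7, alpha_8} form a chain of 3 nodes with a fork of two nodes at one end (D_5). A semisimple Lie algebra decomposes uniquely as the direct sum of simple ideals, one per connected component of its Dynkin diagram, so g ≅ C_3 ⊕ D_5 (dimension 21 + 45 = 66).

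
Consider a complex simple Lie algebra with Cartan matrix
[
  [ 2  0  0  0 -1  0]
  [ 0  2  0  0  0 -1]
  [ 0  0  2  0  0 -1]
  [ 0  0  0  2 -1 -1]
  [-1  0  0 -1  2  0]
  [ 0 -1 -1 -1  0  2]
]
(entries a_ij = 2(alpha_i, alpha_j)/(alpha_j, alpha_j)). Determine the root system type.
D_6 (so(12))

The matrix has rank 6 with 2's on the diagonal. Reading the off-diagonal entries as Dynkin edges (a single edge where a_ij = a_ji = -1; a double or triple edge where a_ij * a_ji = 2 or 3), the diagram is a chain of 4 nodes with a fork of two nodes at one end (D_6). One simple-root ordering that puts it in standard form is (alpha_1, alpha_5, alpha_4, alpha_6, alpha_2, alpha_3). So the algebra is type D_6, i.e. so(12).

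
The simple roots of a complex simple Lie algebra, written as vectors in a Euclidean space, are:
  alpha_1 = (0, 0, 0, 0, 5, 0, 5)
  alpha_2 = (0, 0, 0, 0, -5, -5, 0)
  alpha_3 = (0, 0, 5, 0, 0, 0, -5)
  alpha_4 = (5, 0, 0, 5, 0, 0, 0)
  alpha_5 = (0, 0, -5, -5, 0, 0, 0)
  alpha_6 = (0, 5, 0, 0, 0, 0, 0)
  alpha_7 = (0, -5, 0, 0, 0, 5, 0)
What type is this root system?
Compute the Cartan integers a_ij = 2(alpha_i, alpha_j)/(alpha_j, alpha_j); the resulting 7x7 Cartan matrix is
[[2, -1, -1, 0, 0, 0, 0], [-1, 2, 0, 0, 0, 0, -1], [-1, 0, 2, 0, -1, 0, 0], [0, 0, 0, 2, -1, 0, 0], [0, 0, -1, -1, 2, 0, 0], [0, 0, 0, 0, 0, 2, -1], [0, -1, 0, 0, 0, -2, 2]].
The roots have two lengths (squared-length ratio 2:1); the short ones are alpha_{6}. The associated Dynkin diagram is a chain of 7 nodes with a double edge at one end; the terminal node there is the unique short simple root (B_7), so the type is B_7 (the algebra so(15)).

B_7 (so(15))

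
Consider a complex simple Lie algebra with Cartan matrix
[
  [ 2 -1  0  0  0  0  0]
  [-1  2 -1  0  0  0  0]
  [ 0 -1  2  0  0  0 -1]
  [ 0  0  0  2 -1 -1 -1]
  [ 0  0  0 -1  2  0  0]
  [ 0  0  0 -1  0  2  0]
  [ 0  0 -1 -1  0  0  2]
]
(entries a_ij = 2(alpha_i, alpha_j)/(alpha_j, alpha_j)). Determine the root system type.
The matrix has rank 7 with 2's on the diagonal. Reading the off-diagonal entries as Dynkin edges (a single edge where a_ij = a_ji = -1; a double or triple edge where a_ij * a_ji = 2 or 3), the diagram is a chain of 5 nodes with a fork of two nodes at one end (D_7). One simple-root ordering that puts it in standard form is (alpha_1, alpha_2, alpha_3, alpha_7, alpha_4, alpha_6, alpha_5). So the algebra is type D_7, i.e. so(14).

D_7 (so(14))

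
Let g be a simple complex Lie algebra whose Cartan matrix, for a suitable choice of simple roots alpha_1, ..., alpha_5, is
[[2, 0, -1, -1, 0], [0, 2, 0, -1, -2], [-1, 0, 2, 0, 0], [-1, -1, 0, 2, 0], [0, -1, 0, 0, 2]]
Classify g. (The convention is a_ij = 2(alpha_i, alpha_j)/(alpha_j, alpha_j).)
B_5 (so(11))

The matrix has rank 5 with 2's on the diagonal. Reading the off-diagonal entries as Dynkin edges (a single edge where a_ij = a_ji = -1; a double or triple edge where a_ij * a_ji = 2 or 3), the diagram is a chain of 5 nodes with a double edge at one end; the terminal node there is the unique short simple root (B_5). One simple-root ordering that puts it in standard form is (alpha_3, alpha_1, alpha_4, alpha_2, alpha_5). So the algebra is type B_5, i.e. so(11).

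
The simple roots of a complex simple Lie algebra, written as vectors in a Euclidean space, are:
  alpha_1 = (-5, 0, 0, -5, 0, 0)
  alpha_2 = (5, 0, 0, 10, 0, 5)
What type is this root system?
Compute the Cartan integers a_ij = 2(alpha_i, alpha_j)/(alpha_j, alpha_j); the resulting 2x2 Cartan matrix is
[[2, -1], [-3, 2]].
The roots have two lengths (squared-length ratio 3:1); the short ones are alpha_{1}. The associated Dynkin diagram is two nodes joined by a triple edge (G_2), so the type is G_2.

G2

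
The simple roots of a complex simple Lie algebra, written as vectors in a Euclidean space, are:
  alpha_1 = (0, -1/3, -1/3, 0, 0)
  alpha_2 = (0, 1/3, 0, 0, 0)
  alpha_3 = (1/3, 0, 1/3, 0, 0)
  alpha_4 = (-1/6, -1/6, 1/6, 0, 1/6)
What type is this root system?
F4

Compute the Cartan integers a_ij = 2(alpha_i, alpha_j)/(alpha_j, alpha_j); the resulting 4x4 Cartan matrix is
[[2, -2, -1, 0], [-1, 2, 0, -1], [-1, 0, 2, 0], [0, -1, 0, 2]].
The roots have two lengths (squared-length ratio 2:1); the short ones are alpha_{2,4}. The associated Dynkin diagram is a chain of 4 nodes with a double edge between the middle two (F_4), so the type is F_4.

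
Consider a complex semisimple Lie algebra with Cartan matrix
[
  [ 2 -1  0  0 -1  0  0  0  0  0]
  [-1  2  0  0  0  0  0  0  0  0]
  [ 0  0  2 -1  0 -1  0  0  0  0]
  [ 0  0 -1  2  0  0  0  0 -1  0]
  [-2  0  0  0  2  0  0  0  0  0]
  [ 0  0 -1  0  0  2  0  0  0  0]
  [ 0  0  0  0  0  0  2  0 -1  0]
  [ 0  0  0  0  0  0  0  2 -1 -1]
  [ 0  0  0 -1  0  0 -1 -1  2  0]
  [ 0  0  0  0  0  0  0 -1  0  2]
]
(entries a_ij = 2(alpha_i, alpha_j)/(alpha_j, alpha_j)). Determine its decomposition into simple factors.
The diagram associated to this matrix has two connected components: the simple roots {alpha_1, alpha_2, alpha_5} form a chain of 3 nodes with a double edge at one end; the terminal node there is the unique long simple root (C_3), and {alpha_3, alpha_4, alpha_6, alpha_7, alpha_8, alpha_9, alpha_10} form a chain of 6 nodes with one extra node attached to the third node from one end (E_7). A semisimple Lie algebra decomposes uniquely as the direct sum of simple ideals, one per connected component of its Dynkin diagram, so g ≅ C_3 ⊕ E_7 (dimension 21 + 133 = 154).

C_3 (sp(6)) ⊕ E_7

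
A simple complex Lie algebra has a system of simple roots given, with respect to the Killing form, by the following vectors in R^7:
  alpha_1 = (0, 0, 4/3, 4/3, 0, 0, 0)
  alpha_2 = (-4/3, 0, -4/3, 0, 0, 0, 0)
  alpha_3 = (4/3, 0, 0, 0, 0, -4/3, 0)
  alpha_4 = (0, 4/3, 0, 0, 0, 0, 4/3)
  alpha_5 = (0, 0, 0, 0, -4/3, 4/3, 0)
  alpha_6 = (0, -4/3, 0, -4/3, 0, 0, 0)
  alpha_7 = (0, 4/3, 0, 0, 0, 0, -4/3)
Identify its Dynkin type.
type D_7

Compute the Cartan integers a_ij = 2(alpha_i, alpha_j)/(alpha_j, alpha_j); the resulting 7x7 Cartan matrix is
[[2, -1, 0, 0, 0, -1, 0], [-1, 2, -1, 0, 0, 0, 0], [0, -1, 2, 0, -1, 0, 0], [0, 0, 0, 2, 0, -1, 0], [0, 0, -1, 0, 2, 0, 0], [-1, 0, 0, -1, 0, 2, -1], [0, 0, 0, 0, 0, -1, 2]].
All simple roots have the same length, so the diagram is simply laced. The associated Dynkin diagram is a chain of 5 nodes with a fork of two nodes at one end (D_7), so the type is D_7 (the algebra so(14)).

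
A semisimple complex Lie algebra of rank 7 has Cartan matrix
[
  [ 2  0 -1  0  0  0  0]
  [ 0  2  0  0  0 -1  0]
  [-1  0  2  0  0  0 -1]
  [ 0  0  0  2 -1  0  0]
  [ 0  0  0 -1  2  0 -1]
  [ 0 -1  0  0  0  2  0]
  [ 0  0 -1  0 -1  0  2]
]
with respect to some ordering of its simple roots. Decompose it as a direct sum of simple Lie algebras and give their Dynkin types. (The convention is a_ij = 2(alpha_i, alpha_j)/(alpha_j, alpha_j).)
A_2 + A_5

The diagram associated to this matrix has two connected components: the simple roots {alpha_2, alpha_6} form a chain of 2 nodes with single edges (A_2), and {alpha_1, alpha_3, alpha_4, alpha_5, alpha_7} form a chain of 5 nodes with single edges (A_5). A semisimple Lie algebra decomposes uniquely as the direct sum of simple ideals, one per connected component of its Dynkin diagram, so g ≅ A_2 ⊕ A_5 (dimension 8 + 35 = 43).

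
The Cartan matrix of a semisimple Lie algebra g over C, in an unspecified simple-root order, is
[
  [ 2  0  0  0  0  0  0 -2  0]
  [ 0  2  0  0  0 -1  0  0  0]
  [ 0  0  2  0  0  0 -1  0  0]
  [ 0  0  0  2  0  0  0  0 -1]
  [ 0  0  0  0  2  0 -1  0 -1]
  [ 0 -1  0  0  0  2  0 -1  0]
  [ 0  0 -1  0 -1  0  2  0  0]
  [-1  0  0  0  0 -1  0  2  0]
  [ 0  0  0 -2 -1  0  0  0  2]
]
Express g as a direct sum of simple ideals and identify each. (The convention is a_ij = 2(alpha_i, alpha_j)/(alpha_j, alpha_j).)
The diagram associated to this matrix has two connected components: the simple roots {alpha_3, alpha_4, alpha_5, alpha_7, alpha_9} form a chain of 5 nodes with a double edge at one end; the terminal node there is the unique short simple root (B_5), and {alpha_1, alpha_2, alpha_6, alpha_8} form a chain of 4 nodes with a double edge at one end; the terminal node there is the unique long simple root (C_4). A semisimple Lie algebra decomposes uniquely as the direct sum of simple ideals, one per connected component of its Dynkin diagram, so g ≅ B_5 ⊕ C_4 (dimension 55 + 36 = 91).

B5 + C4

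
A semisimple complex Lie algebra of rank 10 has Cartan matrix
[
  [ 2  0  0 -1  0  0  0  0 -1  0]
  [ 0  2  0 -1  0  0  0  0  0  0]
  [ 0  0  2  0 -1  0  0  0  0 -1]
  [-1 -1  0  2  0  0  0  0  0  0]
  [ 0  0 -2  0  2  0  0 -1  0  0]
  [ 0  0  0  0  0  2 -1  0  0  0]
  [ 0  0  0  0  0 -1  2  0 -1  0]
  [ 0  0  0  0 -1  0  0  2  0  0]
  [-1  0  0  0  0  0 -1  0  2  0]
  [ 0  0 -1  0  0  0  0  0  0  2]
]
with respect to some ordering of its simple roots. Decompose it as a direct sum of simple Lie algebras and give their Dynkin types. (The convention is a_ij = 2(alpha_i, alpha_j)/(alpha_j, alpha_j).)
The diagram associated to this matrix has two connected components: the simple roots {alpha_1, alpha_2, alpha_4, alpha_6, alpha_7, alpha_9} form a chain of 6 nodes with single edges (A_6), and {alpha_3, alpha_5, alpha_8, alpha_10} form a chain of 4 nodes with a double edge between the middle two (F_4). A semisimple Lie algebra decomposes uniquely as the direct sum of simple ideals, one per connected component of its Dynkin diagram, so g ≅ A_6 ⊕ F_4 (dimension 48 + 52 = 100).

A_6 (sl(7)) ⊕ F_4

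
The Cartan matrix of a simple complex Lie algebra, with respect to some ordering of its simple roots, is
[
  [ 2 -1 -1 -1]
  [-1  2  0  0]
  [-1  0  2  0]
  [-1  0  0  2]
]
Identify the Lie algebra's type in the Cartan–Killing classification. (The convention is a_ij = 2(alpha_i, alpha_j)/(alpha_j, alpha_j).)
The matrix has rank 4 with 2's on the diagonal. Reading the off-diagonal entries as Dynkin edges (a single edge where a_ij = a_ji = -1; a double or triple edge where a_ij * a_ji = 2 or 3), the diagram is a chain of 2 nodes with a fork of two nodes at one end (D_4). One simple-root ordering that puts it in standard form is (alpha_4, alpha_1, alpha_2, alpha_3). So the algebra is type D_4, i.e. so(8).

D4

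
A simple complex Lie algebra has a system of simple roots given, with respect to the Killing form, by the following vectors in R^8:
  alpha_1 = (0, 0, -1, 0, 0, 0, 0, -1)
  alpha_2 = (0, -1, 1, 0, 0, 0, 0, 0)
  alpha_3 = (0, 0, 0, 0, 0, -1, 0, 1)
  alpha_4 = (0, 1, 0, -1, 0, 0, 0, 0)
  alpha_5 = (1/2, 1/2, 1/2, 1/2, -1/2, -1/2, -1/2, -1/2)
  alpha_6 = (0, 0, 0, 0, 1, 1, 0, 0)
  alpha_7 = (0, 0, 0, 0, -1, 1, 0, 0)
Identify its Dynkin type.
E_7

Compute the Cartan integers a_ij = 2(alpha_i, alpha_j)/(alpha_j, alpha_j); the resulting 7x7 Cartan matrix is
[[2, -1, -1, 0, 0, 0, 0], [-1, 2, 0, -1, 0, 0, 0], [-1, 0, 2, 0, 0, -1, -1], [0, -1, 0, 2, 0, 0, 0], [0, 0, 0, 0, 2, -1, 0], [0, 0, -1, 0, -1, 2, 0], [0, 0, -1, 0, 0, 0, 2]].
All simple roots have the same length, so the diagram is simply laced. The associated Dynkin diagram is a chain of 6 nodes with one extra node attached to the third node from one end (E_7), so the type is E_7.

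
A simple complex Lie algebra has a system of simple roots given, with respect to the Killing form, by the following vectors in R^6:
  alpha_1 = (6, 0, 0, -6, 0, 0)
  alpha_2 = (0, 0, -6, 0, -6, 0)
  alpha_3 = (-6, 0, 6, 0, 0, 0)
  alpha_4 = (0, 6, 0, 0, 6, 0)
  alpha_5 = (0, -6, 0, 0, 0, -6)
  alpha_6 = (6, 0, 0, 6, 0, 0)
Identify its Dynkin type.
D_6

Compute the Cartan integers a_ij = 2(alpha_i, alpha_j)/(alpha_j, alpha_j); the resulting 6x6 Cartan matrix is
[[2, 0, -1, 0, 0, 0], [0, 2, -1, -1, 0, 0], [-1, -1, 2, 0, 0, -1], [0, -1, 0, 2, -1, 0], [0, 0, 0, -1, 2, 0], [0, 0, -1, 0, 0, 2]].
All simple roots have the same length, so the diagram is simply laced. The associated Dynkin diagram is a chain of 4 nodes with a fork of two nodes at one end (D_6), so the type is D_6 (the algebra so(12)).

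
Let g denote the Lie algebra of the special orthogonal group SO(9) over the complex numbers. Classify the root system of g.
B_4

This is so(9) with 9 odd, which has dimension 9(9-1)/2 = 36 and rank (9-1)/2 = 4. In the classification of classical Lie algebras, the orthogonal algebra so(2n+1) in an odd number of variables has type B_n; here n = 4, so the Dynkin diagram is a chain of 4 nodes with a double edge at one end; the terminal node there is the unique short simple root (B_4). Hence the type is B_4.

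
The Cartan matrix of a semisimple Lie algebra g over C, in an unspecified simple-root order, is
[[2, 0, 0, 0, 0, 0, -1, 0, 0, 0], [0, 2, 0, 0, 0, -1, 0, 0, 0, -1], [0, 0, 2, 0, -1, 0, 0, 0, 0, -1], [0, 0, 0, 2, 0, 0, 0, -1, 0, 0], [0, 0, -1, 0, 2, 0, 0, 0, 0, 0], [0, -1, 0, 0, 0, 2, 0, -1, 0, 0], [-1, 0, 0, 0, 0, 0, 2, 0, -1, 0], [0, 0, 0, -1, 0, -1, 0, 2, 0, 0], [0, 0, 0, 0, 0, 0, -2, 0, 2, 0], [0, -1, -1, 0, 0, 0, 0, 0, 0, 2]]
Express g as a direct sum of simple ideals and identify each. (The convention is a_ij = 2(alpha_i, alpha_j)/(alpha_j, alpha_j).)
The diagram associated to this matrix has two connected components: the simple roots {alpha_2, alpha_3, alpha_4, alpha_5, alpha_6, alpha_8, alpha_10} form a chain of 7 nodes with single edges (A_7), and {alpha_1, alpha_7, alpha_9} form a chain of 3 nodes with a double edge at one end; the terminal node there is the unique long simple root (C_3). A semisimple Lie algebra decomposes uniquely as the direct sum of simple ideals, one per connected component of its Dynkin diagram, so g ≅ A_7 ⊕ C_3 (dimension 63 + 21 = 84).

A_7 (sl(8)) + C_3 (sp(6))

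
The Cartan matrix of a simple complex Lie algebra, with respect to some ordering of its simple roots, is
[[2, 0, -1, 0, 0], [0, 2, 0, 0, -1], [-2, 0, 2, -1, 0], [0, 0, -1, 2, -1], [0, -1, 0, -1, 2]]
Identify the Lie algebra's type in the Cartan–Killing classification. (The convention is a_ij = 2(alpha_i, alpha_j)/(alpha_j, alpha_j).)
B_5 (so(11))

The matrix has rank 5 with 2's on the diagonal. Reading the off-diagonal entries as Dynkin edges (a single edge where a_ij = a_ji = -1; a double or triple edge where a_ij * a_ji = 2 or 3), the diagram is a chain of 5 nodes with a double edge at one end; the terminal node there is the unique short simple root (B_5). One simple-root ordering that puts it in standard form is (alpha_2, alpha_5, alpha_4, alpha_3, alpha_1). So the algebra is type B_5, i.e. so(11).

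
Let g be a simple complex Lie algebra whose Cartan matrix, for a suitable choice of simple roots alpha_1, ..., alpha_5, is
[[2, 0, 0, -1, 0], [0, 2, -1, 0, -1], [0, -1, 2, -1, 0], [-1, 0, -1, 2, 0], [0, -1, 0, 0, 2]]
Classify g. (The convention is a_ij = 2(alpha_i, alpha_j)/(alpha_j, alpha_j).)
A_5

The matrix has rank 5 with 2's on the diagonal. Reading the off-diagonal entries as Dynkin edges (a single edge where a_ij = a_ji = -1; a double or triple edge where a_ij * a_ji = 2 or 3), the diagram is a chain of 5 nodes with single edges (A_5). One simple-root ordering that puts it in standard form is (alpha_1, alpha_4, alpha_3, alpha_2, alpha_5). So the algebra is type A_5, i.e. sl(6).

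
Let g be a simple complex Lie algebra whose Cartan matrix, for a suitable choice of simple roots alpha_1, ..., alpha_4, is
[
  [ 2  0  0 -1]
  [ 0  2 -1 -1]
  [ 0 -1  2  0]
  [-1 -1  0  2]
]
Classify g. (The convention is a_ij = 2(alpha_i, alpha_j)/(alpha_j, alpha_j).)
type A_4

The matrix has rank 4 with 2's on the diagonal. Reading the off-diagonal entries as Dynkin edges (a single edge where a_ij = a_ji = -1; a double or triple edge where a_ij * a_ji = 2 or 3), the diagram is a chain of 4 nodes with single edges (A_4). One simple-root ordering that puts it in standard form is (alpha_3, alpha_2, alpha_4, alpha_1). So the algebra is type A_4, i.e. sl(5).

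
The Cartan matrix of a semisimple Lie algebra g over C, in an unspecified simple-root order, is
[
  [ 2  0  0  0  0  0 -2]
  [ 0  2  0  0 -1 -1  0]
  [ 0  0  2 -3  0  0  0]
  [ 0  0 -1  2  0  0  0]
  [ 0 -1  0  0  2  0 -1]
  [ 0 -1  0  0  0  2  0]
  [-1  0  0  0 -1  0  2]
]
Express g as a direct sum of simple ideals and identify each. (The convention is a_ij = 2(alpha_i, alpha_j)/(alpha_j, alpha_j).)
C_5 (sp(10)) + G_2

The diagram associated to this matrix has two connected components: the simple roots {alpha_1, alpha_2, alpha_5, alpha_6, alpha_7} form a chain of 5 nodes with a double edge at one end; the terminal node there is the unique long simple root (C_5), and {alpha_3, alpha_4} form two nodes joined by a triple edge (G_2). A semisimple Lie algebra decomposes uniquely as the direct sum of simple ideals, one per connected component of its Dynkin diagram, so g ≅ C_5 ⊕ G_2 (dimension 55 + 14 = 69).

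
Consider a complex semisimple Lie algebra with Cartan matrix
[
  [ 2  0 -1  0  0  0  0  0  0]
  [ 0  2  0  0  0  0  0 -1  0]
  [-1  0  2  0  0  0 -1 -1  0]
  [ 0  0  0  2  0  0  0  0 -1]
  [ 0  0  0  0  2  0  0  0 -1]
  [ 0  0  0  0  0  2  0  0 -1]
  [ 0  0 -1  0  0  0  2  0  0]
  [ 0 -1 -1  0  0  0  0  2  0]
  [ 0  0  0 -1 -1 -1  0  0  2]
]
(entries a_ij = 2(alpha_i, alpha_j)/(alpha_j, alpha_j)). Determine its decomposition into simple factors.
The diagram associated to this matrix has two connected components: the simple roots {alpha_4, alpha_5, alpha_6, alpha_9} form a chain of 2 nodes with a fork of two nodes at one end (D_4), and {alpha_1, alpha_2, alpha_3, alpha_7, alpha_8} form a chain of 3 nodes with a fork of two nodes at one end (D_5). A semisimple Lie algebra decomposes uniquely as the direct sum of simple ideals, one per connected component of its Dynkin diagram, so g ≅ D_4 ⊕ D_5 (dimension 28 + 45 = 73).

type D_4 + type D_5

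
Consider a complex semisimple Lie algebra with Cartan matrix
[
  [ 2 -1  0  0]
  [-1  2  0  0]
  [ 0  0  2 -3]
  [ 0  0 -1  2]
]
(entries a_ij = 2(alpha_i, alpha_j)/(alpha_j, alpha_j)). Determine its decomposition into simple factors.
A2 + G2

The diagram associated to this matrix has two connected components: the simple roots {alpha_1, alpha_2} form a chain of 2 nodes with single edges (A_2), and {alpha_3, alpha_4} form two nodes joined by a triple edge (G_2). A semisimple Lie algebra decomposes uniquely as the direct sum of simple ideals, one per connected component of its Dynkin diagram, so g ≅ A_2 ⊕ G_2 (dimension 8 + 14 = 22).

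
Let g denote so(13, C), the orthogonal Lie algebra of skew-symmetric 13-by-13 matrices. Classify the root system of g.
B_6

This is so(13) with 13 odd, which has dimension 13(13-1)/2 = 78 and rank (13-1)/2 = 6. In the classification of classical Lie algebras, the orthogonal algebra so(2n+1) in an odd number of variables has type B_n; here n = 6, so the Dynkin diagram is a chain of 6 nodes with a double edge at one end; the terminal node there is the unique short simple root (B_6). Hence the type is B_6.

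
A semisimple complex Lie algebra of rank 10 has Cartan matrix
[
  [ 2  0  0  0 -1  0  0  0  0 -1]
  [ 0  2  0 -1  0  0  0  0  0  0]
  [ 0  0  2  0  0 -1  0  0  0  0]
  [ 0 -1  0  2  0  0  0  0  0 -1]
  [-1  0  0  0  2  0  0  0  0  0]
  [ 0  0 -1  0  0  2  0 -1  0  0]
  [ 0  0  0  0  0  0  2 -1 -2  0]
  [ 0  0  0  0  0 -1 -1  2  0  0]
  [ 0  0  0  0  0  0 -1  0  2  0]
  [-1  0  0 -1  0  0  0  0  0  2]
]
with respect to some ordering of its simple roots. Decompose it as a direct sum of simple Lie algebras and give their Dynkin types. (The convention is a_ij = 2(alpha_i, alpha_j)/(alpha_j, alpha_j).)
The diagram associated to this matrix has two connected components: the simple roots {alpha_1, alpha_2, alpha_4, alpha_5, alpha_10} form a chain of 5 nodes with single edges (A_5), and {alpha_3, alpha_6, alpha_7, alpha_8, alpha_9} form a chain of 5 nodes with a double edge at one end; the terminal node there is the unique short simple root (B_5). A semisimple Lie algebra decomposes uniquely as the direct sum of simple ideals, one per connected component of its Dynkin diagram, so g ≅ A_5 ⊕ B_5 (dimension 35 + 55 = 90).

A_5 (sl(6)) + B_5 (so(11))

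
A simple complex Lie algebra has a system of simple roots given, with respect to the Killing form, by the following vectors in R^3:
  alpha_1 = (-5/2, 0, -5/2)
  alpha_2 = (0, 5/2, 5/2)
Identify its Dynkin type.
Compute the Cartan integers a_ij = 2(alpha_i, alpha_j)/(alpha_j, alpha_j); the resulting 2x2 Cartan matrix is
[[2, -1], [-1, 2]].
All simple roots have the same length, so the diagram is simply laced. The associated Dynkin diagram is a chain of 2 nodes with single edges (A_2), so the type is A_2 (the algebra sl(3)).

A_2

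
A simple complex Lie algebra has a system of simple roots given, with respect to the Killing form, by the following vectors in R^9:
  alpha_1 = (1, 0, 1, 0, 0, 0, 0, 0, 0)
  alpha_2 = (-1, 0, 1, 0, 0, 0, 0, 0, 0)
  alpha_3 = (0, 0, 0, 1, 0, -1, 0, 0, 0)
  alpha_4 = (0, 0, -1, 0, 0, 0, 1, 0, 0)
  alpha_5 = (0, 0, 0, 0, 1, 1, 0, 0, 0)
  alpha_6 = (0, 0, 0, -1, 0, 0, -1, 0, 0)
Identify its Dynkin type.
type D_6

Compute the Cartan integers a_ij = 2(alpha_i, alpha_j)/(alpha_j, alpha_j); the resulting 6x6 Cartan matrix is
[[2, 0, 0, -1, 0, 0], [0, 2, 0, -1, 0, 0], [0, 0, 2, 0, -1, -1], [-1, -1, 0, 2, 0, -1], [0, 0, -1, 0, 2, 0], [0, 0, -1, -1, 0, 2]].
All simple roots have the same length, so the diagram is simply laced. The associated Dynkin diagram is a chain of 4 nodes with a fork of two nodes at one end (D_6), so the type is D_6 (the algebra so(12)).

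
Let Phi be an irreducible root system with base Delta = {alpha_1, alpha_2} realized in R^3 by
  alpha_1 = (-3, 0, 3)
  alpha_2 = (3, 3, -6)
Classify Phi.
Compute the Cartan integers a_ij = 2(alpha_i, alpha_j)/(alpha_j, alpha_j); the resulting 2x2 Cartan matrix is
[[2, -1], [-3, 2]].
The roots have two lengths (squared-length ratio 3:1); the short ones are alpha_{1}. The associated Dynkin diagram is two nodes joined by a triple edge (G_2), so the type is G_2.

G2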